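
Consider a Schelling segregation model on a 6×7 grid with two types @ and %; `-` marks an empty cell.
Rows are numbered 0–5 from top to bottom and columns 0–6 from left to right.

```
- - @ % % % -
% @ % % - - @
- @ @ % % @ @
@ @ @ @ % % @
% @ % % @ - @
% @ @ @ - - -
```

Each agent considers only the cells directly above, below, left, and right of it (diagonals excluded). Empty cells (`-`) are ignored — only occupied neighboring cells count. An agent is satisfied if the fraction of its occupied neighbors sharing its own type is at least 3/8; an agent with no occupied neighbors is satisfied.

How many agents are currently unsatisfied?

Row 0: (0,2)@ 0/2 unhappy · (0,3)% 2/3 ok · (0,4)% 2/2 ok · (0,5)% 1/1 ok
Row 1: (1,0)% 0/1 unhappy · (1,1)@ 1/3 unhappy · (1,2)% 1/4 unhappy · (1,3)% 3/3 ok · (1,6)@ 1/1 ok
Row 2: (2,1)@ 3/3 ok · (2,2)@ 2/4 ok · (2,3)% 2/4 ok · (2,4)% 2/3 ok · (2,5)@ 1/3 unhappy · (2,6)@ 3/3 ok
Row 3: (3,0)@ 1/2 ok · (3,1)@ 4/4 ok · (3,2)@ 3/4 ok · (3,3)@ 1/4 unhappy · (3,4)% 2/4 ok · (3,5)% 1/3 unhappy · (3,6)@ 2/3 ok
Row 4: (4,0)% 1/3 unhappy · (4,1)@ 2/4 ok · (4,2)% 1/4 unhappy · (4,3)% 1/4 unhappy · (4,4)@ 0/2 unhappy · (4,6)@ 1/1 ok
Row 5: (5,0)% 1/2 ok · (5,1)@ 2/3 ok · (5,2)@ 2/3 ok · (5,3)@ 1/2 ok
Unsatisfied: (0,2), (1,0), (1,1), (1,2), (2,5), (3,3), (3,5), (4,0), (4,2), (4,3), (4,4) — 11 in total.

11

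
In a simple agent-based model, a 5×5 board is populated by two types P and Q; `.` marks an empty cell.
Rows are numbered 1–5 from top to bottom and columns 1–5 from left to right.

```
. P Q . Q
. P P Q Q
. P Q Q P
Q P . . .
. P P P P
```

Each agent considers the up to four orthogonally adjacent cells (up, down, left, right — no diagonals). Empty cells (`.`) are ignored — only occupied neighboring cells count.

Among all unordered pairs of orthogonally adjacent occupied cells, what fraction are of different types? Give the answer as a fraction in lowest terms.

2/5

Scan each occupied cell's neighbors to the right and below so each pair is counted once.
From row 1: 2 unlike of 4 pairs (running 2/4).
From row 2: 3 unlike of 7 pairs (running 5/11).
From row 3: 2 unlike of 4 pairs (running 7/15).
From row 4: 1 unlike of 2 pairs (running 8/17).
From row 5: 0 unlike of 3 pairs (running 8/20).
Total adjacent occupied pairs: 20; unlike-type pairs: 8.
8/20 reduces to 2/5.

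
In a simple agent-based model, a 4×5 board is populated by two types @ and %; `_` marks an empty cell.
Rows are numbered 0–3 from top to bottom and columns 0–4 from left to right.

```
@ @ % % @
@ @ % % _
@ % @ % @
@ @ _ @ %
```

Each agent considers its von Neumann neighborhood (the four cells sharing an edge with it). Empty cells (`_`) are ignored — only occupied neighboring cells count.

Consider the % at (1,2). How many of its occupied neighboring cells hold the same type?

Occupied neighbors of (1,2): (0,2)=%, (2,2)=@, (1,1)=@, (1,3)=%.
Same type (%): 2 of 4.

2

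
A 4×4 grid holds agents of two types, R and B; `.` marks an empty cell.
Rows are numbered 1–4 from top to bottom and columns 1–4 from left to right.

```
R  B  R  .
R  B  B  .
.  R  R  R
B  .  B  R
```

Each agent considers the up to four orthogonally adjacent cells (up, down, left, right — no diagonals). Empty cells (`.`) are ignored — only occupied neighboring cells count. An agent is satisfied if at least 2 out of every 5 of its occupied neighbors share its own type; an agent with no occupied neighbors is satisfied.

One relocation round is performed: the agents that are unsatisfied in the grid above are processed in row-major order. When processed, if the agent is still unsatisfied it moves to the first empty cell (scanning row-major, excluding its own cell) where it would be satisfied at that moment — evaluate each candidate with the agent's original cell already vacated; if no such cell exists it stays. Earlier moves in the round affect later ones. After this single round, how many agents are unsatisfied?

2

Initially unsatisfied (in order): (1,2), (1,3), (2,3), (4,3).
  (1,2) → (2,4).
  (1,3) → (1,2).
  (2,3): now satisfied by earlier moves; stays.
  (4,3) → (1,3).
Resulting grid:
R R B .
R B B B
. R R R
B . . R
Unsatisfied now: (1,2), (2,2).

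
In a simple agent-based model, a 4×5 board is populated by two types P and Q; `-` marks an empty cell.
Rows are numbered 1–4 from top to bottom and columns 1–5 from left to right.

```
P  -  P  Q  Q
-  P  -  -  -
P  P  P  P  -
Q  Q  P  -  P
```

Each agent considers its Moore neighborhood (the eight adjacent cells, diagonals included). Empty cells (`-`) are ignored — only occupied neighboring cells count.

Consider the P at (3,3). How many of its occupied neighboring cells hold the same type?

Occupied neighbors of (3,3): (2,2)=P, (3,2)=P, (3,4)=P, (4,2)=Q, (4,3)=P.
Same type (P): 4 of 5.

4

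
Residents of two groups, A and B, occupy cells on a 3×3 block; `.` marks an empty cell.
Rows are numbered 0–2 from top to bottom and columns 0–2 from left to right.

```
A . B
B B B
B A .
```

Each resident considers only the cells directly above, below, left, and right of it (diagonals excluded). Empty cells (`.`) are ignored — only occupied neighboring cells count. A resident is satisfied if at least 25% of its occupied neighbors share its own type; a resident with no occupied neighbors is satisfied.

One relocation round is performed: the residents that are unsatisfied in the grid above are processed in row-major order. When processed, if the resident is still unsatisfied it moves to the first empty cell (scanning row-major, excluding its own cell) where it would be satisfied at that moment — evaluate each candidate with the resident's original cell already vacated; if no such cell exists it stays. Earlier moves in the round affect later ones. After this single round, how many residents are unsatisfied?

0

Initially unsatisfied (in order): (0,0), (2,1).
  (0,0) → (2,2).
  (2,1): now satisfied by earlier moves; stays.
Resulting grid:
. . B
B B B
B A A
All satisfied now.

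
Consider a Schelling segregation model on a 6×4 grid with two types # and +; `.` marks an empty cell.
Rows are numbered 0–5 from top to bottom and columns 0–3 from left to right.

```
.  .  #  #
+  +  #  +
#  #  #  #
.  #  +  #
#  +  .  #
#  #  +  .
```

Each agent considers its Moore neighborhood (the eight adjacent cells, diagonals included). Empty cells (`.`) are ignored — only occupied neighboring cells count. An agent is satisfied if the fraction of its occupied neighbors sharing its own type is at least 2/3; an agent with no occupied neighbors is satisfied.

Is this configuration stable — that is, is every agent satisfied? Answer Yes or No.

Row 0: (0,2)# 2/4 ✗ · (0,3)# 2/3 ✓
Row 1: (1,0)+ 1/3 ✗ · (1,1)+ 1/6 ✗ · (1,2)# 5/7 ✓ · (1,3)+ 0/5 ✗
Row 2: (2,0)# 2/4 ✗ · (2,1)# 4/7 ✗ · (2,2)# 5/8 ✗ · (2,3)# 3/5 ✗
Row 3: (3,1)# 4/6 ✓ · (3,2)+ 1/7 ✗ · (3,3)# 3/4 ✓
Row 4: (4,0)# 3/4 ✓ · (4,1)+ 2/6 ✗ · (4,3)# 1/3 ✗
Row 5: (5,0)# 2/3 ✓ · (5,1)# 2/4 ✗ · (5,2)+ 1/3 ✗
For instance (0,2) has only 2/4 same-type neighbors, below 2/3.

No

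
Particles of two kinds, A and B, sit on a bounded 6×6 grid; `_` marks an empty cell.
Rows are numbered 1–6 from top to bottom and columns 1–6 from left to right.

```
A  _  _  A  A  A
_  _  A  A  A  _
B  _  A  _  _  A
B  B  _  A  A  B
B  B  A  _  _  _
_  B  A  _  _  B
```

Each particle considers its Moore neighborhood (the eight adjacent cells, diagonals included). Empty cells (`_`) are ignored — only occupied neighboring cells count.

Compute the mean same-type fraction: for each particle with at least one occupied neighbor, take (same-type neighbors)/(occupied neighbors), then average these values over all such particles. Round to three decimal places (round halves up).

Row 1: (1,1)A — no occupied neighbors · (1,4)A 4/4 · (1,5)A 4/4 · (1,6)A 2/2
Row 2: (2,3)A 3/3 · (2,4)A 5/5 · (2,5)A 5/5
Row 3: (3,1)B 2/2 · (3,3)A 3/4 · (3,6)A 2/3
Row 4: (4,1)B 4/4 · (4,2)B 4/6 · (4,4)A 3/3 · (4,5)A 2/3 · (4,6)B 0/2
Row 5: (5,1)B 4/4 · (5,2)B 4/6 · (5,3)A 2/5
Row 6: (6,2)B 2/4 · (6,3)A 1/3 · (6,6)B — no occupied neighbors
Sum over 19 particles: 4/4 + 4/4 + 2/2 + 3/3 + 5/5 + 5/5 + 2/2 + 3/4 + 2/3 + 4/4 + 4/6 + 3/3 + 2/3 + 0/2 + 4/4 + 4/6 + 2/5 + 2/4 + 1/3 = 293/20; mean = 293/20 ÷ 19 = 293/380 = 0.771052… → 0.771.

0.771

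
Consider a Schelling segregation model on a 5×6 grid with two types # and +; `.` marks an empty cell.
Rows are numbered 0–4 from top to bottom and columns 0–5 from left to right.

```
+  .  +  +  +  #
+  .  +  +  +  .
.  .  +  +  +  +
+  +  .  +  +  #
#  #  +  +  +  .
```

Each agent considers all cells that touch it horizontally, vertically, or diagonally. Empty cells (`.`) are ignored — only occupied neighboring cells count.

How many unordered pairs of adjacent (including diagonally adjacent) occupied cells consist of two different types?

11

Scan each occupied cell's neighbors to the right and below (and the two forward diagonals) so each pair is counted once.
From row 0: 2 unlike of 12 pairs (running 2/12).
From row 1: 0 unlike of 10 pairs (running 2/22).
From row 2: 2 unlike of 12 pairs (running 4/34).
From row 3: 6 unlike of 14 pairs (running 10/48).
From row 4: 1 unlike of 4 pairs (running 11/52).
Total adjacent occupied pairs: 52; unlike-type pairs: 11.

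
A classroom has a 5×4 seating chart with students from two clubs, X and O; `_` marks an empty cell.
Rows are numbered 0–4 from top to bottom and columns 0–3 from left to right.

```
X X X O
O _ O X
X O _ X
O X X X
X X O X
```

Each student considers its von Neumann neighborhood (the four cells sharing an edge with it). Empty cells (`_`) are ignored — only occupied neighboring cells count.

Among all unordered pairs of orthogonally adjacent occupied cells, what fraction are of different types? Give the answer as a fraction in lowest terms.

Scan each occupied cell's neighbors to the right and below so each pair is counted once.
Row 0: X(0,0)–X(0,1)= X(0,0)–O(1,0)≠ X(0,1)–X(0,2)= X(0,2)–O(0,3)≠ X(0,2)–O(1,2)≠ O(0,3)–X(1,3)≠  → 4/6 unlike.
Row 1: O(1,0)–X(2,0)≠ O(1,2)–X(1,3)≠ X(1,3)–X(2,3)=  → 2/3 unlike.
Row 2: X(2,0)–O(2,1)≠ X(2,0)–O(3,0)≠ O(2,1)–X(3,1)≠ X(2,3)–X(3,3)=  → 3/4 unlike.
Row 3: O(3,0)–X(3,1)≠ O(3,0)–X(4,0)≠ X(3,1)–X(3,2)= X(3,1)–X(4,1)= X(3,2)–X(3,3)= X(3,2)–O(4,2)≠ X(3,3)–X(4,3)=  → 3/7 unlike.
Row 4: X(4,0)–X(4,1)= X(4,1)–O(4,2)≠ O(4,2)–X(4,3)≠  → 2/3 unlike.
Total adjacent occupied pairs: 23; unlike-type pairs: 14.
14/23 is already in lowest terms.

14/23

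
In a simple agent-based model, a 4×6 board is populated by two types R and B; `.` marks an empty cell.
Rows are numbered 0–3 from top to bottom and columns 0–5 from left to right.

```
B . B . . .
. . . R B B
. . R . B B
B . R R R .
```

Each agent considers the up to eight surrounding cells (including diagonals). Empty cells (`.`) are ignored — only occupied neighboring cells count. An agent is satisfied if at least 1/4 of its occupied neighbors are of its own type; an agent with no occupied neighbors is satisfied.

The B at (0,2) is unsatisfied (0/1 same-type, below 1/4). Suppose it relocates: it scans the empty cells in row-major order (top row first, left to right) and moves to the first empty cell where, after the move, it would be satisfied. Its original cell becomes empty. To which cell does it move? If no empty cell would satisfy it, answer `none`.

(0,1)

Vacating (0,2). Empty cells in order:
  (0,1): 1/1 same-type → satisfied — stop here.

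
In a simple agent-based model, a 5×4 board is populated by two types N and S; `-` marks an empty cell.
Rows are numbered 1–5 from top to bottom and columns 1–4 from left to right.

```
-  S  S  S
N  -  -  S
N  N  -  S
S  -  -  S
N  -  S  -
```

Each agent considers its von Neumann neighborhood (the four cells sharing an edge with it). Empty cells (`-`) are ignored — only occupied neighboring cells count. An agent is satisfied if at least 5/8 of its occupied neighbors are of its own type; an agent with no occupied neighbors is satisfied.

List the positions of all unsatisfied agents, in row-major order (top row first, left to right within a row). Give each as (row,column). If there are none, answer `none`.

(4,1), (5,1)

(1,2)S 1/1 satisfied
(1,3)S 2/2 satisfied
(1,4)S 2/2 satisfied
(2,1)N 1/1 satisfied
(2,4)S 2/2 satisfied
(3,1)N 2/3 satisfied
(3,2)N 1/1 satisfied
(3,4)S 2/2 satisfied
(4,1)S 0/2 not
(4,4)S 1/1 satisfied
(5,1)N 0/1 not
(5,3)S 0/0 satisfied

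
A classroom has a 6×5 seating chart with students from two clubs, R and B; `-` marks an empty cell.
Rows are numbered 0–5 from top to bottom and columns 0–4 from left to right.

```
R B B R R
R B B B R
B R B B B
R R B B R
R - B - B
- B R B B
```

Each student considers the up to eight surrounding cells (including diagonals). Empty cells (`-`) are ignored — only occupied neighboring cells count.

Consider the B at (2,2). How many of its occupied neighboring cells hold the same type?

Occupied neighbors of (2,2): (1,1)=B, (1,2)=B, (1,3)=B, (2,1)=R, (2,3)=B, (3,1)=R, (3,2)=B, (3,3)=B.
Same type (B): 6 of 8.

6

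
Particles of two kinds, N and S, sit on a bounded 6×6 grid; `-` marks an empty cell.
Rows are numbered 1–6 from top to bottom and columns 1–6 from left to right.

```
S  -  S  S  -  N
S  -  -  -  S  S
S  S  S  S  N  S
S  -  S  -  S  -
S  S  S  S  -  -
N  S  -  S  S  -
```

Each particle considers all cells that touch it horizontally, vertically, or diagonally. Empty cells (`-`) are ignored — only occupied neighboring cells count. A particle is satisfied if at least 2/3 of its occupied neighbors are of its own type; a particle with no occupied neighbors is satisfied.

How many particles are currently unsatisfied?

Row 1: (1,1)S 1/1 ✓ · (1,3)S 1/1 ✓ · (1,4)S 2/2 ✓ · (1,6)N 0/2 ✗
Row 2: (2,1)S 3/3 ✓ · (2,5)S 4/6 ✓ · (2,6)S 2/4 ✗
Row 3: (3,1)S 3/3 ✓ · (3,2)S 5/5 ✓ · (3,3)S 3/3 ✓ · (3,4)S 4/5 ✓ · (3,5)N 0/5 ✗ · (3,6)S 3/4 ✓
Row 4: (4,1)S 4/4 ✓ · (4,3)S 6/6 ✓ · (4,5)S 3/4 ✓
Row 5: (5,1)S 3/4 ✓ · (5,2)S 5/6 ✓ · (5,3)S 5/5 ✓ · (5,4)S 5/5 ✓
Row 6: (6,1)N 0/3 ✗ · (6,2)S 3/4 ✓ · (6,4)S 3/3 ✓ · (6,5)S 2/2 ✓
Unsatisfied: (1,6), (2,6), (3,5), (6,1) — 4 in total.

4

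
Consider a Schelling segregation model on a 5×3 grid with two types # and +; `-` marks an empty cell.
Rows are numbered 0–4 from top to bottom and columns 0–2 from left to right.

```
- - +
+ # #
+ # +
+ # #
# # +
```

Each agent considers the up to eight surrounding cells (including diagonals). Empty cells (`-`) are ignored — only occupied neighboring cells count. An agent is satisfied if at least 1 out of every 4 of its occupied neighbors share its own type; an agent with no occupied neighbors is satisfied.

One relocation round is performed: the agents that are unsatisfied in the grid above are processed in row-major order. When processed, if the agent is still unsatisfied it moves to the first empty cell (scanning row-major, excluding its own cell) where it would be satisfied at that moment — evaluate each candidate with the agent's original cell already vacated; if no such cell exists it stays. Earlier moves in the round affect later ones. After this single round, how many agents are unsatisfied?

Initially unsatisfied (in order): (0,2), (2,2), (3,0), (4,2).
  (0,2) → (0,0).
  (2,2) → (0,1).
  (3,0) → (0,2).
  (4,2): no empty cell satisfies it; stays.
Resulting grid:
+ + +
+ # #
+ # -
- # #
# # +
Unsatisfied now: (4,2).

1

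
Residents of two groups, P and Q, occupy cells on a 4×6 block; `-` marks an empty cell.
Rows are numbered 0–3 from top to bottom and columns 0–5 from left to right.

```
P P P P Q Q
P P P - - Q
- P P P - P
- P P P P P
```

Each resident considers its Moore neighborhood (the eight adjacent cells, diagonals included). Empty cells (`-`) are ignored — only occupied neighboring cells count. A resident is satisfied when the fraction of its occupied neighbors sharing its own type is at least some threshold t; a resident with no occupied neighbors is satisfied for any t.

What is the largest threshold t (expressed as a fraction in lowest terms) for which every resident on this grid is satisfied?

(0,0)P 3/3
(0,1)P 5/5
(0,2)P 4/4
(0,3)P 2/3
(0,4)Q 2/3
(0,5)Q 2/2
(1,0)P 4/4
(1,1)P 7/7
(1,2)P 7/7
(1,5)Q 2/3
(2,1)P 6/6
(2,2)P 7/7
(2,3)P 5/5
(2,5)P 2/3
(3,1)P 3/3
(3,2)P 5/5
(3,3)P 4/4
(3,4)P 4/4
(3,5)P 2/2
The smallest same-type fraction is 2/3 at (0,3), which reduces to 2/3. Any threshold above that leaves this resident unsatisfied.

2/3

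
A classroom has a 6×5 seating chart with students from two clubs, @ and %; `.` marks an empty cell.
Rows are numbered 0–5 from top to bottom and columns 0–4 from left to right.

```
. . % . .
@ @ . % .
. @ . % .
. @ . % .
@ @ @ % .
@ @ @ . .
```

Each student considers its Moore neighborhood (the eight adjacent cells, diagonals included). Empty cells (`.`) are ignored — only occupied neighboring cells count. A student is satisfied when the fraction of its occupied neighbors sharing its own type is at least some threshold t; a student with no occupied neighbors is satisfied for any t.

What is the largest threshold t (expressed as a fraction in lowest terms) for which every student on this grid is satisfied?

1/3

(0,2)% 1/2
(1,0)@ 2/2
(1,1)@ 2/3
(1,3)% 2/2
(2,1)@ 3/3
(2,3)% 2/2
(3,1)@ 4/4
(3,3)% 2/3
(4,0)@ 4/4
(4,1)@ 6/6
(4,2)@ 4/6
(4,3)% 1/3
(5,0)@ 3/3
(5,1)@ 5/5
(5,2)@ 3/4
The smallest same-type fraction is 1/3 at (4,3), which reduces to 1/3. Any threshold above that leaves this student unsatisfied.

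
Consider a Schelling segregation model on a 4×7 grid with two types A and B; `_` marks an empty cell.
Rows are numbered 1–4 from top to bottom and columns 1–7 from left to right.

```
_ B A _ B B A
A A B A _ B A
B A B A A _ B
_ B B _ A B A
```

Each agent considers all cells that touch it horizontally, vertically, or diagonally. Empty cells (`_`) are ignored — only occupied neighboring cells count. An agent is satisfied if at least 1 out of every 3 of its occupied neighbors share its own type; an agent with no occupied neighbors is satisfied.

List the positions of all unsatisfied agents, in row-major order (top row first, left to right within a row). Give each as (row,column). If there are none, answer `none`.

(1,2), (2,3), (2,7), (3,1), (3,2), (4,6), (4,7)

Row 1: (1,2)B 1/4 ✗ · (1,3)A 2/4 ✓ · (1,5)B 2/3 ✓ · (1,6)B 2/4 ✓ · (1,7)A 1/3 ✓
Row 2: (2,1)A 2/4 ✓ · (2,2)A 3/7 ✓ · (2,3)B 2/7 ✗ · (2,4)A 3/6 ✓ · (2,6)B 3/6 ✓ · (2,7)A 1/4 ✗
Row 3: (3,1)B 1/4 ✗ · (3,2)A 2/7 ✗ · (3,3)B 3/7 ✓ · (3,4)A 3/6 ✓ · (3,5)A 3/5 ✓ · (3,7)B 2/4 ✓
Row 4: (4,2)B 3/4 ✓ · (4,3)B 2/4 ✓ · (4,5)A 2/3 ✓ · (4,6)B 1/4 ✗ · (4,7)A 0/2 ✗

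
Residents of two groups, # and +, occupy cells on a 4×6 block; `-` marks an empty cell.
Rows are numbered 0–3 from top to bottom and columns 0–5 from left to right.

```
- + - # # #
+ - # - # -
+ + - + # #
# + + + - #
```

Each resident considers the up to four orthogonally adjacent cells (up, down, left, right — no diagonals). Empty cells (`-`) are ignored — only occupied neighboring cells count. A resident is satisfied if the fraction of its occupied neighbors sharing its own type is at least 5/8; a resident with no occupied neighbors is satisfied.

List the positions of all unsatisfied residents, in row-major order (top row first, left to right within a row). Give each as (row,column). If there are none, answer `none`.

Row 0: (0,1)+ 0/0 satisfied · (0,3)# 1/1 satisfied · (0,4)# 3/3 satisfied · (0,5)# 1/1 satisfied
Row 1: (1,0)+ 1/1 satisfied · (1,2)# 0/0 satisfied · (1,4)# 2/2 satisfied
Row 2: (2,0)+ 2/3 satisfied · (2,1)+ 2/2 satisfied · (2,3)+ 1/2 not · (2,4)# 2/3 satisfied · (2,5)# 2/2 satisfied
Row 3: (3,0)# 0/2 not · (3,1)+ 2/3 satisfied · (3,2)+ 2/2 satisfied · (3,3)+ 2/2 satisfied · (3,5)# 1/1 satisfied

(2,3), (3,0)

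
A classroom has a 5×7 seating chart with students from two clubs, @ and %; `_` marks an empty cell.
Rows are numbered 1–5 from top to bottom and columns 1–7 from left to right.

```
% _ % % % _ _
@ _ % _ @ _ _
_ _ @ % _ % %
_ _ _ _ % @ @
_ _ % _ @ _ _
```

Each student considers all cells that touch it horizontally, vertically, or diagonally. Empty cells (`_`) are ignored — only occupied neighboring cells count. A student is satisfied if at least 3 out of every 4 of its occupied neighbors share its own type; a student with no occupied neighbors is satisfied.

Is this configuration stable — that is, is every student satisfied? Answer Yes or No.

Row 1: (1,1)% 0/1 ✗ · (1,3)% 2/2 ✓ · (1,4)% 3/4 ✓ · (1,5)% 1/2 ✗
Row 2: (2,1)@ 0/1 ✗ · (2,3)% 3/4 ✓ · (2,5)@ 0/4 ✗
Row 3: (3,3)@ 0/2 ✗ · (3,4)% 2/4 ✗ · (3,6)% 2/5 ✗ · (3,7)% 1/3 ✗
Row 4: (4,5)% 2/4 ✗ · (4,6)@ 2/5 ✗ · (4,7)@ 1/3 ✗
Row 5: (5,3)% 0/0 ✓ · (5,5)@ 1/2 ✗
For instance (1,1) has only 0/1 same-type neighbors, below 3/4.

No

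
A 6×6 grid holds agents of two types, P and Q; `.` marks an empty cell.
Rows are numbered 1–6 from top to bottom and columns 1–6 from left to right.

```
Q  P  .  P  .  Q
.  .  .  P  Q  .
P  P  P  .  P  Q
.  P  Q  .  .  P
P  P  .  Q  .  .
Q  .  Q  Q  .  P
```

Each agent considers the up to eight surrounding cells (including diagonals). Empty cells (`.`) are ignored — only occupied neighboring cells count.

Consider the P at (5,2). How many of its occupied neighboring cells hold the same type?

2

Occupied neighbors of (5,2): (4,2)=P, (4,3)=Q, (5,1)=P, (6,1)=Q, (6,3)=Q.
Same type (P): 2 of 5.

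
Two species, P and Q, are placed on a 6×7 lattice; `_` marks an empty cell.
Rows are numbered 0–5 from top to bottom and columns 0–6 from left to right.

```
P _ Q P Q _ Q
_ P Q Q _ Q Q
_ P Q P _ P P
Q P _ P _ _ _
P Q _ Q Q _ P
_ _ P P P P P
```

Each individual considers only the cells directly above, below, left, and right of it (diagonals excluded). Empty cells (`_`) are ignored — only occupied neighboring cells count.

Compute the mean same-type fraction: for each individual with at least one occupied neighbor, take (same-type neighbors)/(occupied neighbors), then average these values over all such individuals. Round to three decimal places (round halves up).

0.503

Row 0: (0,0)P — no occupied neighbors · (0,2)Q 1/2 · (0,3)P 0/3 · (0,4)Q 0/1 · (0,6)Q 1/1
Row 1: (1,1)P 1/2 · (1,2)Q 3/4 · (1,3)Q 1/3 · (1,5)Q 1/2 · (1,6)Q 2/3
Row 2: (2,1)P 2/3 · (2,2)Q 1/3 · (2,3)P 1/3 · (2,5)P 1/2 · (2,6)P 1/2
Row 3: (3,0)Q 0/2 · (3,1)P 1/3 · (3,3)P 1/2
Row 4: (4,0)P 0/2 · (4,1)Q 0/2 · (4,3)Q 1/3 · (4,4)Q 1/2 · (4,6)P 1/1
Row 5: (5,2)P 1/1 · (5,3)P 2/3 · (5,4)P 2/3 · (5,5)P 2/2 · (5,6)P 2/2
Sum over 27 individuals: 1/2 + 0/3 + 0/1 + 1/1 + 1/2 + 3/4 + 1/3 + 1/2 + 2/3 + 2/3 + 1/3 + 1/3 + 1/2 + 1/2 + 0/2 + 1/3 + 1/2 + 0/2 + 0/2 + 1/3 + 1/2 + 1/1 + 1/1 + 2/3 + 2/3 + 2/2 + 2/2 = 163/12; mean = 163/12 ÷ 27 = 163/324 = 0.503086… → 0.503.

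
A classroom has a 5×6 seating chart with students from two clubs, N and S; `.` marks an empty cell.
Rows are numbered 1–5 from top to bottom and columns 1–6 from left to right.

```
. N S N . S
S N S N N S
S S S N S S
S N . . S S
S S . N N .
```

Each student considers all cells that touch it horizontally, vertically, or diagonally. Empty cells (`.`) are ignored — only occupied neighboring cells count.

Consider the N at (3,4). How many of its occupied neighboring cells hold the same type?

Occupied neighbors of (3,4): (2,3)=S, (2,4)=N, (2,5)=N, (3,3)=S, (3,5)=S, (4,5)=S.
Same type (N): 2 of 6.

2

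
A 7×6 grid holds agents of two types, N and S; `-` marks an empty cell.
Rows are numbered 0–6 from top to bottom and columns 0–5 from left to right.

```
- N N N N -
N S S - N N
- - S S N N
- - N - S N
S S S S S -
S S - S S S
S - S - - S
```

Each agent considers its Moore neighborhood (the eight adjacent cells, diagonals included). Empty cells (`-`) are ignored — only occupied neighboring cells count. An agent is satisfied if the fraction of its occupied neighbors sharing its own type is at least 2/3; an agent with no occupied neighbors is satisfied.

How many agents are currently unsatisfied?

(0,1)N 2/4 unhappy
(0,2)N 2/4 unhappy
(0,3)N 3/4 ok
(0,4)N 3/3 ok
(1,0)N 1/2 unhappy
(1,1)S 2/5 unhappy
(1,2)S 3/6 unhappy
(1,4)N 5/6 ok
(1,5)N 4/4 ok
(2,2)S 3/4 ok
(2,3)S 3/6 unhappy
(2,4)N 4/6 ok
(2,5)N 4/5 ok
(3,2)N 0/5 unhappy
(3,4)S 3/6 unhappy
(3,5)N 2/4 unhappy
(4,0)S 3/3 ok
(4,1)S 4/5 ok
(4,2)S 4/5 ok
(4,3)S 5/6 ok
(4,4)S 5/6 ok
(5,0)S 4/4 ok
(5,1)S 6/6 ok
(5,3)S 5/5 ok
(5,4)S 5/5 ok
(5,5)S 3/3 ok
(6,0)S 2/2 ok
(6,2)S 2/2 ok
(6,5)S 2/2 ok
Unsatisfied: (0,1), (0,2), (1,0), (1,1), (1,2), (2,3), (3,2), (3,4), (3,5) — 9 in total.

9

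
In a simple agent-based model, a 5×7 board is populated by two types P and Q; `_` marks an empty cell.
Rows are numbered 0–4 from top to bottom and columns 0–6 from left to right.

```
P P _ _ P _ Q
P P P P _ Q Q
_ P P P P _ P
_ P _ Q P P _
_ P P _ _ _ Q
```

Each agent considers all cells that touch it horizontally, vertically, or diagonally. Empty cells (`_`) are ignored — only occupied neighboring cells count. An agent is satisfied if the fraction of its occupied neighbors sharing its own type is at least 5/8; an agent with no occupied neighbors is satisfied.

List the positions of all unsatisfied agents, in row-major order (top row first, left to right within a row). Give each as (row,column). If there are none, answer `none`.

Row 0: (0,0)P 3/3 ok · (0,1)P 4/4 ok · (0,4)P 1/2 unhappy · (0,6)Q 2/2 ok
Row 1: (1,0)P 4/4 ok · (1,1)P 6/6 ok · (1,2)P 6/6 ok · (1,3)P 5/5 ok · (1,5)Q 2/5 unhappy · (1,6)Q 2/3 ok
Row 2: (2,1)P 5/5 ok · (2,2)P 6/7 ok · (2,3)P 5/6 ok · (2,4)P 4/6 ok · (2,6)P 1/3 unhappy
Row 3: (3,1)P 4/4 ok · (3,3)Q 0/5 unhappy · (3,4)P 3/4 ok · (3,5)P 3/4 ok
Row 4: (4,1)P 2/2 ok · (4,2)P 2/3 ok · (4,6)Q 0/1 unhappy

(0,4), (1,5), (2,6), (3,3), (4,6)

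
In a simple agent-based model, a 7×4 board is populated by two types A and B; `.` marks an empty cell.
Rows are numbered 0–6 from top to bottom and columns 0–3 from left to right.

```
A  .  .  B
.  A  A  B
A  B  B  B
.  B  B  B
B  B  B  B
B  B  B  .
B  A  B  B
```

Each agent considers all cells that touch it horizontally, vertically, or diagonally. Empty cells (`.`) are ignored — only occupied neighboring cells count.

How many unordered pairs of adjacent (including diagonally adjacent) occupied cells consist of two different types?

Scan each occupied cell's neighbors to the right and below (and the two forward diagonals) so each pair is counted once.
Row 0: A(0,0)–A(1,1)= B(0,3)–B(1,3)= B(0,3)–A(1,2)≠  → 1/3 unlike.
Row 1: A(1,1)–A(1,2)= A(1,1)–B(2,1)≠ A(1,1)–B(2,2)≠ A(1,1)–A(2,0)= A(1,2)–B(1,3)≠ A(1,2)–B(2,2)≠ A(1,2)–B(2,3)≠ A(1,2)–B(2,1)≠ B(1,3)–B(2,3)= B(1,3)–B(2,2)=  → 6/10 unlike.
Row 2: A(2,0)–B(2,1)≠ A(2,0)–B(3,1)≠ B(2,1)–B(2,2)= B(2,1)–B(3,1)= B(2,1)–B(3,2)= B(2,2)–B(2,3)= B(2,2)–B(3,2)= B(2,2)–B(3,3)= B(2,2)–B(3,1)= B(2,3)–B(3,3)= B(2,3)–B(3,2)=  → 2/11 unlike.
Row 3: B(3,1)–B(3,2)= B(3,1)–B(4,1)= B(3,1)–B(4,2)= B(3,1)–B(4,0)= B(3,2)–B(3,3)= B(3,2)–B(4,2)= B(3,2)–B(4,3)= B(3,2)–B(4,1)= B(3,3)–B(4,3)= B(3,3)–B(4,2)=  → 0/10 unlike.
Row 4: B(4,0)–B(4,1)= B(4,0)–B(5,0)= B(4,0)–B(5,1)= B(4,1)–B(4,2)= B(4,1)–B(5,1)= B(4,1)–B(5,2)= B(4,1)–B(5,0)= B(4,2)–B(4,3)= B(4,2)–B(5,2)= B(4,2)–B(5,1)= B(4,3)–B(5,2)=  → 0/11 unlike.
Row 5: B(5,0)–B(5,1)= B(5,0)–B(6,0)= B(5,0)–A(6,1)≠ B(5,1)–B(5,2)= B(5,1)–A(6,1)≠ B(5,1)–B(6,2)= B(5,1)–B(6,0)= B(5,2)–B(6,2)= B(5,2)–B(6,3)= B(5,2)–A(6,1)≠  → 3/10 unlike.
Row 6: B(6,0)–A(6,1)≠ A(6,1)–B(6,2)≠ B(6,2)–B(6,3)=  → 2/3 unlike.
Total adjacent occupied pairs: 58; unlike-type pairs: 14.

14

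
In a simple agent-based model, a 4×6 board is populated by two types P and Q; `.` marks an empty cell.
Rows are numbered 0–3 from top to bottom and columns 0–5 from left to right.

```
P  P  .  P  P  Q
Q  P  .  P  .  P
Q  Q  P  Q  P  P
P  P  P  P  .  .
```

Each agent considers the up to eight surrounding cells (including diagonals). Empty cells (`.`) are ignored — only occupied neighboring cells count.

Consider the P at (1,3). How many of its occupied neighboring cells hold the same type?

Occupied neighbors of (1,3): (0,3)=P, (0,4)=P, (2,2)=P, (2,3)=Q, (2,4)=P.
Same type (P): 4 of 5.

4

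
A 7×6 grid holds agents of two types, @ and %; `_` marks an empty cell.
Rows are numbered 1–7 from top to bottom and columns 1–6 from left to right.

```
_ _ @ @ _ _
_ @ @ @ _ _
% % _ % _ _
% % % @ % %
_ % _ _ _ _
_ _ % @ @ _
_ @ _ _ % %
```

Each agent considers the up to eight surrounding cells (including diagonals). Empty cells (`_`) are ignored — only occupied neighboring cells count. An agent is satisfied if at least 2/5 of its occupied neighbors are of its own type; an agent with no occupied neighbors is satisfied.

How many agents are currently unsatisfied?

Row 1: (1,3)@ 4/4 ✓ · (1,4)@ 3/3 ✓
Row 2: (2,2)@ 2/4 ✓ · (2,3)@ 4/6 ✓ · (2,4)@ 3/4 ✓
Row 3: (3,1)% 3/4 ✓ · (3,2)% 4/6 ✓ · (3,4)% 2/5 ✓
Row 4: (4,1)% 4/4 ✓ · (4,2)% 5/5 ✓ · (4,3)% 4/5 ✓ · (4,4)@ 0/3 ✗ · (4,5)% 2/3 ✓ · (4,6)% 1/1 ✓
Row 5: (5,2)% 4/4 ✓
Row 6: (6,3)% 1/3 ✗ · (6,4)@ 1/3 ✗ · (6,5)@ 1/3 ✗
Row 7: (7,2)@ 0/1 ✗ · (7,5)% 1/3 ✗ · (7,6)% 1/2 ✓
Unsatisfied: (4,4), (6,3), (6,4), (6,5), (7,2), (7,5) — 6 in total.

6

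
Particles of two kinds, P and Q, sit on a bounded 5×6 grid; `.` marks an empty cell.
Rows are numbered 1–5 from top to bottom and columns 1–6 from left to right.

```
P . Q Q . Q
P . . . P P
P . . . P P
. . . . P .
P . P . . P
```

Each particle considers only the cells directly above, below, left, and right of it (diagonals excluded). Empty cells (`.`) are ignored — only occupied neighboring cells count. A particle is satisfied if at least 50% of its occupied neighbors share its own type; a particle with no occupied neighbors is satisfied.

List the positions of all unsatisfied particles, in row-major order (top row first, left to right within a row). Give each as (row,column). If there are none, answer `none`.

(1,1)P 1/1 ✓
(1,3)Q 1/1 ✓
(1,4)Q 1/1 ✓
(1,6)Q 0/1 ✗
(2,1)P 2/2 ✓
(2,5)P 2/2 ✓
(2,6)P 2/3 ✓
(3,1)P 1/1 ✓
(3,5)P 3/3 ✓
(3,6)P 2/2 ✓
(4,5)P 1/1 ✓
(5,1)P 0/0 ✓
(5,3)P 0/0 ✓
(5,6)P 0/0 ✓

(1,6)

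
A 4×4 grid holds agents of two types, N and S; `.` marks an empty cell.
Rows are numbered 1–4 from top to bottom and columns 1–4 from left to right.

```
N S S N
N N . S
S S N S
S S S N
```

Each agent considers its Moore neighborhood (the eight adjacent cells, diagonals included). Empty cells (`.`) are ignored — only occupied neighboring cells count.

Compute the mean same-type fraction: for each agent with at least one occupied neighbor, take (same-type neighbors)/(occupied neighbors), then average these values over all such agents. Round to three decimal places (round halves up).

0.496

(1,1)N 2/3
(1,2)S 1/4
(1,3)S 2/4
(1,4)N 0/2
(2,1)N 2/5
(2,2)N 3/7
(2,4)S 2/4
(3,1)S 3/5
(3,2)S 4/7
(3,3)N 2/7
(3,4)S 2/4
(4,1)S 3/3
(4,2)S 4/5
(4,3)S 3/5
(4,4)N 1/3
Sum over 15 agents: 2/3 + 1/4 + 2/4 + 0/2 + 2/5 + 3/7 + 2/4 + 3/5 + 4/7 + 2/7 + 2/4 + 3/3 + 4/5 + 3/5 + 1/3 = 1041/140; mean = 1041/140 ÷ 15 = 347/700 = 0.495714… → 0.496.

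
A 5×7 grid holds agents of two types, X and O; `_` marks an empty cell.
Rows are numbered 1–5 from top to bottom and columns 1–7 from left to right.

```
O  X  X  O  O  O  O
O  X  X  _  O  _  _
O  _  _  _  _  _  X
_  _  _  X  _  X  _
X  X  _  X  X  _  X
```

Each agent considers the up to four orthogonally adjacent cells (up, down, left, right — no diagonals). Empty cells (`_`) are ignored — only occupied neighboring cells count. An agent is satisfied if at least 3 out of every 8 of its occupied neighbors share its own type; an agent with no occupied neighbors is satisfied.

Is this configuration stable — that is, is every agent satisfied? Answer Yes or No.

Yes

(1,1)O 1/2 ✓
(1,2)X 2/3 ✓
(1,3)X 2/3 ✓
(1,4)O 1/2 ✓
(1,5)O 3/3 ✓
(1,6)O 2/2 ✓
(1,7)O 1/1 ✓
(2,1)O 2/3 ✓
(2,2)X 2/3 ✓
(2,3)X 2/2 ✓
(2,5)O 1/1 ✓
(3,1)O 1/1 ✓
(3,7)X 0/0 ✓
(4,4)X 1/1 ✓
(4,6)X 0/0 ✓
(5,1)X 1/1 ✓
(5,2)X 1/1 ✓
(5,4)X 2/2 ✓
(5,5)X 1/1 ✓
(5,7)X 0/0 ✓
All meet the threshold, so the configuration is stable.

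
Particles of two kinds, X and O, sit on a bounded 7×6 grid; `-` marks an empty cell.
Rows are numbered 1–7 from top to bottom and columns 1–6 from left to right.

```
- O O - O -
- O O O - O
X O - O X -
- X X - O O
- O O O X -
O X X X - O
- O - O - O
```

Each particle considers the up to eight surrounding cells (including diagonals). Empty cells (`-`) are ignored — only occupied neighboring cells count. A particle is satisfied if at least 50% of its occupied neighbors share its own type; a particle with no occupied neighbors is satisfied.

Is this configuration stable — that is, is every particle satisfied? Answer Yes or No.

No

(1,2)O 3/3 ok
(1,3)O 4/4 ok
(1,5)O 2/2 ok
(2,2)O 4/5 ok
(2,3)O 6/6 ok
(2,4)O 4/5 ok
(2,6)O 1/2 ok
(3,1)X 1/3 unhappy
(3,2)O 2/5 unhappy
(3,4)O 3/5 ok
(3,5)X 0/5 unhappy
(4,2)X 2/5 unhappy
(4,3)X 1/6 unhappy
(4,5)O 3/5 ok
(4,6)O 1/3 unhappy
(5,2)O 2/6 unhappy
(5,3)O 2/7 unhappy
(5,4)O 2/6 unhappy
(5,5)X 1/5 unhappy
(6,1)O 2/3 ok
(6,2)X 1/5 unhappy
(6,3)X 2/7 unhappy
(6,4)X 2/5 unhappy
(6,6)O 1/2 ok
(7,2)O 1/3 unhappy
(7,4)O 0/2 unhappy
(7,6)O 1/1 ok
For instance (3,1) has only 1/3 same-type neighbors, below 1/2.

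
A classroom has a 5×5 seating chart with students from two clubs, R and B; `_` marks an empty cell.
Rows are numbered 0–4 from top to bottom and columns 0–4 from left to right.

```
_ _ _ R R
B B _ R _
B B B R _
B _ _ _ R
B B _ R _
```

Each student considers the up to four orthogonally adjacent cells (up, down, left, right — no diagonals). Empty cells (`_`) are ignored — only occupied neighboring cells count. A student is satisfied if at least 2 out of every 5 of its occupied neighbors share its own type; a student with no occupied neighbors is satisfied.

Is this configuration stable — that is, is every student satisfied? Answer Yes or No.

Row 0: (0,3)R 2/2 ✓ · (0,4)R 1/1 ✓
Row 1: (1,0)B 2/2 ✓ · (1,1)B 2/2 ✓ · (1,3)R 2/2 ✓
Row 2: (2,0)B 3/3 ✓ · (2,1)B 3/3 ✓ · (2,2)B 1/2 ✓ · (2,3)R 1/2 ✓
Row 3: (3,0)B 2/2 ✓ · (3,4)R 0/0 ✓
Row 4: (4,0)B 2/2 ✓ · (4,1)B 1/1 ✓ · (4,3)R 0/0 ✓
All meet the threshold, so the configuration is stable.

Yes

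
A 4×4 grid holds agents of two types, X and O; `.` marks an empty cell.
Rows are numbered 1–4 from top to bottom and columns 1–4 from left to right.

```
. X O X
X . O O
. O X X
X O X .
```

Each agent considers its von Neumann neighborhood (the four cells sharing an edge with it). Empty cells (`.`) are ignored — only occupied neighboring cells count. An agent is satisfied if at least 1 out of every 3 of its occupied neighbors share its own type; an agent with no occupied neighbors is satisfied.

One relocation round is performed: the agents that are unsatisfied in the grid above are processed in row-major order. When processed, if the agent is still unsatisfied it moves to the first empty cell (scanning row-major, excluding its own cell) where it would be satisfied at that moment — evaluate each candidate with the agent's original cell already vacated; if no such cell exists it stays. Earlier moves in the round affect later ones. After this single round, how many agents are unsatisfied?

Initially unsatisfied (in order): (1,2), (1,4), (4,1).
  (1,2) → (1,1).
  (1,4) → (1,2).
  (4,1) → (2,2).
Resulting grid:
X X O .
X X O O
. O X X
. O X .
All satisfied now.

0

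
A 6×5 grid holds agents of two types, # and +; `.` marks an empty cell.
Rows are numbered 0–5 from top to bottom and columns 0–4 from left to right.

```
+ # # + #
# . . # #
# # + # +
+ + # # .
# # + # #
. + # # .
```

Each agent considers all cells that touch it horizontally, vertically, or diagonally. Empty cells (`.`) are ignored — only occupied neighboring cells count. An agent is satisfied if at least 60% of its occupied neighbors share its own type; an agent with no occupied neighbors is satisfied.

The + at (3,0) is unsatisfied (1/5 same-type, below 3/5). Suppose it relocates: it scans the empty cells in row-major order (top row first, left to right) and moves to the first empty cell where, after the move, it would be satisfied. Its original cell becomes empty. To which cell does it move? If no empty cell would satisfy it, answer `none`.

none

Vacating (3,0). Empty cells in order:
  (1,1): 2/7 same-type → still unsatisfied.
  (1,2): 2/7 same-type → still unsatisfied.
  (3,4): 1/5 same-type → still unsatisfied.
  (5,0): 1/3 same-type → still unsatisfied.
  (5,4): 0/3 same-type → still unsatisfied.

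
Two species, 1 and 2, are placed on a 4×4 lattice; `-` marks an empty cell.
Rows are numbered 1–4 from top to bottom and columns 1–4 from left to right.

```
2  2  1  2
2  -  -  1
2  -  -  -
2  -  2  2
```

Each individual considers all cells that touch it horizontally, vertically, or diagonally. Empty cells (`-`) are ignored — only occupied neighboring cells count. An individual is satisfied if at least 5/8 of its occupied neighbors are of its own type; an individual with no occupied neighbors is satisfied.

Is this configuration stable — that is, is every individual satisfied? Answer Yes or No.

(1,1)2 2/2 ok
(1,2)2 2/3 ok
(1,3)1 1/3 unhappy
(1,4)2 0/2 unhappy
(2,1)2 3/3 ok
(2,4)1 1/2 unhappy
(3,1)2 2/2 ok
(4,1)2 1/1 ok
(4,3)2 1/1 ok
(4,4)2 1/1 ok
For instance (1,3) has only 1/3 same-type neighbors, below 5/8.

No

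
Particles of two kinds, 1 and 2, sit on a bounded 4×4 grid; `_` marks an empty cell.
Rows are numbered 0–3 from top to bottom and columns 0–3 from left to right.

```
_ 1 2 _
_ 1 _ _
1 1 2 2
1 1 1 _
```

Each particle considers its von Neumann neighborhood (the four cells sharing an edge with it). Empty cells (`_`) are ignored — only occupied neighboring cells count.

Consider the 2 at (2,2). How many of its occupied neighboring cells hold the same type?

Occupied neighbors of (2,2): (3,2)=1, (2,1)=1, (2,3)=2.
Same type (2): 1 of 3.

1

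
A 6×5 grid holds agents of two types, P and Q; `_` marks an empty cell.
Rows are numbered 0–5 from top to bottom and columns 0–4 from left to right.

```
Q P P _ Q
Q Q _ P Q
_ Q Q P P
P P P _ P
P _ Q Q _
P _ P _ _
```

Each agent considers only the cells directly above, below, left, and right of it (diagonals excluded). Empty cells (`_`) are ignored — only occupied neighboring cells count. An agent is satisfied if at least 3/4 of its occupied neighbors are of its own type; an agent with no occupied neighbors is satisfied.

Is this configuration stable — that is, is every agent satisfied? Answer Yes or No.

Row 0: (0,0)Q 1/2 ✗ · (0,1)P 1/3 ✗ · (0,2)P 1/1 ✓ · (0,4)Q 1/1 ✓
Row 1: (1,0)Q 2/2 ✓ · (1,1)Q 2/3 ✗ · (1,3)P 1/2 ✗ · (1,4)Q 1/3 ✗
Row 2: (2,1)Q 2/3 ✗ · (2,2)Q 1/3 ✗ · (2,3)P 2/3 ✗ · (2,4)P 2/3 ✗
Row 3: (3,0)P 2/2 ✓ · (3,1)P 2/3 ✗ · (3,2)P 1/3 ✗ · (3,4)P 1/1 ✓
Row 4: (4,0)P 2/2 ✓ · (4,2)Q 1/3 ✗ · (4,3)Q 1/1 ✓
Row 5: (5,0)P 1/1 ✓ · (5,2)P 0/1 ✗
For instance (0,0) has only 1/2 same-type neighbors, below 3/4.

No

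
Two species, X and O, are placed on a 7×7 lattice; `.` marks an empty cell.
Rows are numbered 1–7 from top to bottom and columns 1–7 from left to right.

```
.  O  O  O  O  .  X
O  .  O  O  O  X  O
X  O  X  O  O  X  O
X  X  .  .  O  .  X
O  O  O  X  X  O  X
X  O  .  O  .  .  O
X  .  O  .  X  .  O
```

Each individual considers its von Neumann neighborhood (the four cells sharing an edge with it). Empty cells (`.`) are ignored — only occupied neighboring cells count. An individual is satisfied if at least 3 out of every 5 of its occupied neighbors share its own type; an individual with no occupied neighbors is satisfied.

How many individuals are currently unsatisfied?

Row 1: (1,2)O 1/1 ok · (1,3)O 3/3 ok · (1,4)O 3/3 ok · (1,5)O 2/2 ok · (1,7)X 0/1 unhappy
Row 2: (2,1)O 0/1 unhappy · (2,3)O 2/3 ok · (2,4)O 4/4 ok · (2,5)O 3/4 ok · (2,6)X 1/3 unhappy · (2,7)O 1/3 unhappy
Row 3: (3,1)X 1/3 unhappy · (3,2)O 0/3 unhappy · (3,3)X 0/3 unhappy · (3,4)O 2/3 ok · (3,5)O 3/4 ok · (3,6)X 1/3 unhappy · (3,7)O 1/3 unhappy
Row 4: (4,1)X 2/3 ok · (4,2)X 1/3 unhappy · (4,5)O 1/2 unhappy · (4,7)X 1/2 unhappy
Row 5: (5,1)O 1/3 unhappy · (5,2)O 3/4 ok · (5,3)O 1/2 unhappy · (5,4)X 1/3 unhappy · (5,5)X 1/3 unhappy · (5,6)O 0/2 unhappy · (5,7)X 1/3 unhappy
Row 6: (6,1)X 1/3 unhappy · (6,2)O 1/2 unhappy · (6,4)O 0/1 unhappy · (6,7)O 1/2 unhappy
Row 7: (7,1)X 1/1 ok · (7,3)O 0/0 ok · (7,5)X 0/0 ok · (7,7)O 1/1 ok
Unsatisfied: (1,7), (2,1), (2,6), (2,7), (3,1), (3,2), (3,3), (3,6), (3,7), (4,2), (4,5), (4,7), (5,1), (5,3), (5,4), (5,5), (5,6), (5,7), (6,1), (6,2), (6,4), (6,7) — 22 in total.

22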